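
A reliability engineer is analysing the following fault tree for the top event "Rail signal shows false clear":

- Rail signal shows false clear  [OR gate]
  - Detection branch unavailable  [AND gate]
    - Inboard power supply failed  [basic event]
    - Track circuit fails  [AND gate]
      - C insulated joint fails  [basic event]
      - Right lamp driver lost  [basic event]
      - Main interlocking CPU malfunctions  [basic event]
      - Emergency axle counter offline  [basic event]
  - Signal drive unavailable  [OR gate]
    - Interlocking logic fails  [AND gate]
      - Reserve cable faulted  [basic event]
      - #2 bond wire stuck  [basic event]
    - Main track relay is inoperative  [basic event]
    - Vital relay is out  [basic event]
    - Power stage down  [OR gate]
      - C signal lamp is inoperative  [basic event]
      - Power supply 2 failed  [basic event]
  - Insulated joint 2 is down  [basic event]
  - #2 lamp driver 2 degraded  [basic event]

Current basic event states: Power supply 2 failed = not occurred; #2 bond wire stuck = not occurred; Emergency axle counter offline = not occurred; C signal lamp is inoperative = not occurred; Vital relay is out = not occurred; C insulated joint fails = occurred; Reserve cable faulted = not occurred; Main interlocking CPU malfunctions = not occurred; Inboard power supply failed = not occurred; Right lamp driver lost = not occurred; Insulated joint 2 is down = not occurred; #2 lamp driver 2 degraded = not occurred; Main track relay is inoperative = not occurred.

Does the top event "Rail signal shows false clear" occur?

Track circuit fails [AND]: C insulated joint fails=occurs, Right lamp driver lost=not, Main interlocking CPU malfunctions=not, Emergency axle counter offline=not → not all inputs occur → does not occur.
Detection branch unavailable [AND]: Inboard power supply failed=not, Track circuit fails=not → not all inputs occur → does not occur.
Interlocking logic fails [AND]: Reserve cable faulted=not, #2 bond wire stuck=not → not all inputs occur → does not occur.
Power stage down [OR]: C signal lamp is inoperative=not, Power supply 2 failed=not → no input occurs → does not occur.
Signal drive unavailable [OR]: Interlocking logic fails=not, Main track relay is inoperative=not, Vital relay is out=not, Power stage down=not → no input occurs → does not occur.
Rail signal shows false clear [OR]: Detection branch unavailable=not, Signal drive unavailable=not, Insulated joint 2 is down=not, #2 lamp driver 2 degraded=not → no input occurs → does not occur.

No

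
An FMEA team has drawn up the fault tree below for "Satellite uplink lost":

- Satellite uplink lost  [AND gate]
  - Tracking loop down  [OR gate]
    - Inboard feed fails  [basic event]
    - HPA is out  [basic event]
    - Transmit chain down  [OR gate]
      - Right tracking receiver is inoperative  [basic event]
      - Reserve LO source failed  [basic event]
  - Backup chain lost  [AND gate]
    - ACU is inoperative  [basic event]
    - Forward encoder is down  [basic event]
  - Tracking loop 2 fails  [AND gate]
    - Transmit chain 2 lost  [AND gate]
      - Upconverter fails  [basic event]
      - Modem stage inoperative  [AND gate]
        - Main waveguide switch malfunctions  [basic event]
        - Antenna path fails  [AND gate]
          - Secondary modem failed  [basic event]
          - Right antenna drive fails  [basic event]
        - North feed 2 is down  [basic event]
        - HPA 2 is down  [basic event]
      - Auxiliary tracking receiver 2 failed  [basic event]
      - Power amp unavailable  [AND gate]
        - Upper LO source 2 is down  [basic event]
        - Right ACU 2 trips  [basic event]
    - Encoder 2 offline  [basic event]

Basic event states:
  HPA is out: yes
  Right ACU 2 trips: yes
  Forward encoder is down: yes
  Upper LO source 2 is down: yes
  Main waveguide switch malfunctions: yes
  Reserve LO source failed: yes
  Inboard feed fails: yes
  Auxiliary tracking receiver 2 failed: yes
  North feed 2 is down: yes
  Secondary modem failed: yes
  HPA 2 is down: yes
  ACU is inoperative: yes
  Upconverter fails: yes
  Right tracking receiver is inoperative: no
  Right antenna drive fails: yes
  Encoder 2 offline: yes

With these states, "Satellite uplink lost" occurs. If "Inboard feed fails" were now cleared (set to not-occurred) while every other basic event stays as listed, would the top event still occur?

Counterfactual: set "Inboard feed fails" to not occurred.
Transmit chain down [OR]: Right tracking receiver is inoperative=not, Reserve LO source failed=occurs → at least one input occurs → occurs.
Tracking loop down [OR]: Inboard feed fails=not, HPA is out=occurs, Transmit chain down=occurs → at least one input occurs → occurs.
Backup chain lost [AND]: ACU is inoperative=occurs, Forward encoder is down=occurs → all inputs occur → occurs.
Antenna path fails [AND]: Secondary modem failed=occurs, Right antenna drive fails=occurs → all inputs occur → occurs.
Modem stage inoperative [AND]: Main waveguide switch malfunctions=occurs, Antenna path fails=occurs, North feed 2 is down=occurs, HPA 2 is down=occurs → all inputs occur → occurs.
Power amp unavailable [AND]: Upper LO source 2 is down=occurs, Right ACU 2 trips=occurs → all inputs occur → occurs.
Transmit chain 2 lost [AND]: Upconverter fails=occurs, Modem stage inoperative=occurs, Auxiliary tracking receiver 2 failed=occurs, Power amp unavailable=occurs → all inputs occur → occurs.
Tracking loop 2 fails [AND]: Transmit chain 2 lost=occurs, Encoder 2 offline=occurs → all inputs occur → occurs.
Satellite uplink lost [AND]: Tracking loop down=occurs, Backup chain lost=occurs, Tracking loop 2 fails=occurs → all inputs occur → occurs.

Yes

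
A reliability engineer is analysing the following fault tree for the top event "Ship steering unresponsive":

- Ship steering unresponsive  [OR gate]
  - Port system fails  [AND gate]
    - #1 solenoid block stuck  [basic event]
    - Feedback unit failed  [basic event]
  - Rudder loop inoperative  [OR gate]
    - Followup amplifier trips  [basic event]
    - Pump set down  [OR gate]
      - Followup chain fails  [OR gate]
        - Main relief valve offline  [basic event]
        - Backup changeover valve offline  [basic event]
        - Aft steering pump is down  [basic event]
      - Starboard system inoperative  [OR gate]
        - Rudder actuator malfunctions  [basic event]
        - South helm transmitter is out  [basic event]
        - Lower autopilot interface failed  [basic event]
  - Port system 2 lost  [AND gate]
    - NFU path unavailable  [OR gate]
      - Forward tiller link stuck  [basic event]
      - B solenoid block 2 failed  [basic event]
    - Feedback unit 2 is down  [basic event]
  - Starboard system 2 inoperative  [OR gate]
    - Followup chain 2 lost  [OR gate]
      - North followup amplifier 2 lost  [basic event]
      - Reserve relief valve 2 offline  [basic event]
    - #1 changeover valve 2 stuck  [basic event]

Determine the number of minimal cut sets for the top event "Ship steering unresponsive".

Port system fails [AND]: one cut set from each child combined → 1 × 1 = 1 cut set(s).
Followup chain fails [OR]: union of children's cut sets → 3 cut set(s).
Starboard system inoperative [OR]: union of children's cut sets → 3 cut set(s).
Pump set down [OR]: union of children's cut sets → 6 cut set(s).
Rudder loop inoperative [OR]: union of children's cut sets → 7 cut set(s).
NFU path unavailable [OR]: union of children's cut sets → 2 cut set(s).
Port system 2 lost [AND]: one cut set from each child combined → 2 × 1 = 2 cut set(s).
Followup chain 2 lost [OR]: union of children's cut sets → 2 cut set(s).
Starboard system 2 inoperative [OR]: union of children's cut sets → 3 cut set(s).
Ship steering unresponsive [OR]: union of children's cut sets → 13 cut set(s).

13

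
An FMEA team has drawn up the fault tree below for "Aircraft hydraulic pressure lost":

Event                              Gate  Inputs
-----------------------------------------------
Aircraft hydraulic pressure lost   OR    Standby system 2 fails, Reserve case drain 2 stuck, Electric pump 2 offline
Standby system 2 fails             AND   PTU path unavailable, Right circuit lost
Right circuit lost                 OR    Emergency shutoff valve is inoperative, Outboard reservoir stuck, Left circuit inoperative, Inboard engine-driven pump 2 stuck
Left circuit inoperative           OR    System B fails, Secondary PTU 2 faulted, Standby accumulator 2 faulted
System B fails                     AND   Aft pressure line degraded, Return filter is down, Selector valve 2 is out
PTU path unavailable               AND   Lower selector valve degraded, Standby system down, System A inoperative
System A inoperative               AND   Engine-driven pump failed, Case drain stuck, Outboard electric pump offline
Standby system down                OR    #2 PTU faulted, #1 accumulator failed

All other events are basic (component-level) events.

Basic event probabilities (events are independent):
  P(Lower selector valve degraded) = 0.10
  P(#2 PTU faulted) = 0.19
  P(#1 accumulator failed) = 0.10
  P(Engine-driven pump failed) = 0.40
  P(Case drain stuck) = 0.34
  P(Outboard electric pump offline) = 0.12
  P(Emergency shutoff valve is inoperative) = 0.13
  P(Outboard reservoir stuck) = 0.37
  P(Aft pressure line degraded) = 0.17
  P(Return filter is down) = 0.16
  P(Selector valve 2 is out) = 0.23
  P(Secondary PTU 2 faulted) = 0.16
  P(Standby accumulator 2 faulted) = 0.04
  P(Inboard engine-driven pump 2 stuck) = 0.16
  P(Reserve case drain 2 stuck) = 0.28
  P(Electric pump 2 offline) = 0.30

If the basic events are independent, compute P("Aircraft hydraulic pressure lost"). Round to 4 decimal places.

P(Standby system down) [OR] = 1 − (1−0.19) × (1−0.10) = 0.271000
P(System A inoperative) [AND] = 0.40 × 0.34 × 0.12 = 0.016320
P(PTU path unavailable) [AND] = 0.10 × 0.271000 × 0.016320 = 0.000442
P(System B fails) [AND] = 0.17 × 0.16 × 0.23 = 0.006256
P(Left circuit inoperative) [OR] = 1 − (1−0.006256) × (1−0.16) × (1−0.04) = 0.198645
P(Right circuit lost) [OR] = 1 − (1−0.13) × (1−0.37) × (1−0.198645) × (1−0.16) = 0.631053
P(Standby system 2 fails) [AND] = 0.000442 × 0.631053 = 0.000279
P(Aircraft hydraulic pressure lost) [OR] = 1 − (1−0.000279) × (1−0.28) × (1−0.30) = 0.496141
Rounded to 4 decimal places: P(Aircraft hydraulic pressure lost) ≈ 0.4961.

0.4961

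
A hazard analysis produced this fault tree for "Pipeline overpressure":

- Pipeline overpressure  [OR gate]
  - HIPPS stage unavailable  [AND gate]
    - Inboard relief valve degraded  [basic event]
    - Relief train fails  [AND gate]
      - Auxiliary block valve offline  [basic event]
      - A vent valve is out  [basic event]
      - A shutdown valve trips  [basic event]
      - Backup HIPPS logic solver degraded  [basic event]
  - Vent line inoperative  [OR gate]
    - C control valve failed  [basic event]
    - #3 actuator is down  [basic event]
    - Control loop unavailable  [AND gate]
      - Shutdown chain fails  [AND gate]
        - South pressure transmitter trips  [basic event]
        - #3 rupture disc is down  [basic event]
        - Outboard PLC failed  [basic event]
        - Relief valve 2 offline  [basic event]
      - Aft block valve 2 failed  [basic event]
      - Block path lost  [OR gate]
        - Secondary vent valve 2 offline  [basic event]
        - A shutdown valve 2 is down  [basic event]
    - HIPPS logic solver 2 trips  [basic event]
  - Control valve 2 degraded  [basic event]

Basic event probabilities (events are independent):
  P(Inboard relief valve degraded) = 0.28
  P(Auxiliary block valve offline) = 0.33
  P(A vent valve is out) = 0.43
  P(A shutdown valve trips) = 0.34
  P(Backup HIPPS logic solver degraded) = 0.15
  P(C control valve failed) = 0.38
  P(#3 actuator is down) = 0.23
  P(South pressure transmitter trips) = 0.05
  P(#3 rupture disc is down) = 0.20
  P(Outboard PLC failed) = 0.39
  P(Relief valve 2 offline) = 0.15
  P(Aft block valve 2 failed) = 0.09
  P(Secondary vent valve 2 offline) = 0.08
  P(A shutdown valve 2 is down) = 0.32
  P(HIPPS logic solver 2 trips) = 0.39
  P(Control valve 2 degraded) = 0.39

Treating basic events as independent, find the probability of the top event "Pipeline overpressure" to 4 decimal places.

P(Relief train fails) [AND] = 0.33 × 0.43 × 0.34 × 0.15 = 0.007237
P(HIPPS stage unavailable) [AND] = 0.28 × 0.007237 = 0.002026
P(Shutdown chain fails) [AND] = 0.05 × 0.20 × 0.39 × 0.15 = 0.000585
P(Block path lost) [OR] = 1 − (1−0.08) × (1−0.32) = 0.374400
P(Control loop unavailable) [AND] = 0.000585 × 0.09 × 0.374400 = 0.000020
P(Vent line inoperative) [OR] = 1 − (1−0.38) × (1−0.23) × (1−0.000020) × (1−0.39) = 0.708792
P(Pipeline overpressure) [OR] = 1 − (1−0.002026) × (1−0.708792) × (1−0.39) = 0.822723
Rounded to 4 decimal places: P(Pipeline overpressure) ≈ 0.8227.

0.8227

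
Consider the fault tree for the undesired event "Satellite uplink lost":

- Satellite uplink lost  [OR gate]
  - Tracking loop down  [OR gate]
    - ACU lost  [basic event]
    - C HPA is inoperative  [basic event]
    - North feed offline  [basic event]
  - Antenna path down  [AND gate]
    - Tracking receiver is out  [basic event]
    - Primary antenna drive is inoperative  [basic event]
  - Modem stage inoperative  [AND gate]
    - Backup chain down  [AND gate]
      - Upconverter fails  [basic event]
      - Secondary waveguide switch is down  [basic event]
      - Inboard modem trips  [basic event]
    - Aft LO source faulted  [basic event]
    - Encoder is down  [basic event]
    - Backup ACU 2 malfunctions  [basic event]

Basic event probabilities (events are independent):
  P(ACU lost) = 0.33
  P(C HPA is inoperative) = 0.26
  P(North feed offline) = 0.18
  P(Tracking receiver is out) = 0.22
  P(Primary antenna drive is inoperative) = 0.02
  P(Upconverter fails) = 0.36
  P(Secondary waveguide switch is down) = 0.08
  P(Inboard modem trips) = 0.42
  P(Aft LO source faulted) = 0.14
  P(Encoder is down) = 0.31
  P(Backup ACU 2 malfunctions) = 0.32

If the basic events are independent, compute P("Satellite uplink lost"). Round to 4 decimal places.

0.5953

P(Tracking loop down) [OR] = 1 − (1−0.33) × (1−0.26) × (1−0.18) = 0.593444
P(Antenna path down) [AND] = 0.22 × 0.02 = 0.004400
P(Backup chain down) [AND] = 0.36 × 0.08 × 0.42 = 0.012096
P(Modem stage inoperative) [AND] = 0.012096 × 0.14 × 0.31 × 0.32 = 0.000168
P(Satellite uplink lost) [OR] = 1 − (1−0.593444) × (1−0.004400) × (1−0.000168) = 0.595301
Rounded to 4 decimal places: P(Satellite uplink lost) ≈ 0.5953.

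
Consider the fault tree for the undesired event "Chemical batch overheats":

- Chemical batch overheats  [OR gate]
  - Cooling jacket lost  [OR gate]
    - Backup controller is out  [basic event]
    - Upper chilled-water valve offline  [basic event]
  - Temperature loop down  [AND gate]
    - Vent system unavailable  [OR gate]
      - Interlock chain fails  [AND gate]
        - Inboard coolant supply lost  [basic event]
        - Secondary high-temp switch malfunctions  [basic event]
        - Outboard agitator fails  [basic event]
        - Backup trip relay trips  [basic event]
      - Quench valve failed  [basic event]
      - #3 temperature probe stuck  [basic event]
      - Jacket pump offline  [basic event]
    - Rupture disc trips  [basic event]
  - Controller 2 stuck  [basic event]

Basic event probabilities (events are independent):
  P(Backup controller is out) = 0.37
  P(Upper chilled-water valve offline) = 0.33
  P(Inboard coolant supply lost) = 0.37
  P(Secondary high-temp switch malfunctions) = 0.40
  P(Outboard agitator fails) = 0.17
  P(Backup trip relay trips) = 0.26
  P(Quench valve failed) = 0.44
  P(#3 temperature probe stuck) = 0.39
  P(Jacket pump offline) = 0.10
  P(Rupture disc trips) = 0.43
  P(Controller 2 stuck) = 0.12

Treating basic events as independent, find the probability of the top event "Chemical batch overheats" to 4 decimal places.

P(Cooling jacket lost) [OR] = 1 − (1−0.37) × (1−0.33) = 0.577900
P(Interlock chain fails) [AND] = 0.37 × 0.40 × 0.17 × 0.26 = 0.006542
P(Vent system unavailable) [OR] = 1 − (1−0.006542) × (1−0.44) × (1−0.39) × (1−0.10) = 0.694571
P(Temperature loop down) [AND] = 0.694571 × 0.43 = 0.298666
P(Chemical batch overheats) [OR] = 1 − (1−0.577900) × (1−0.298666) × (1−0.12) = 0.739491
Rounded to 4 decimal places: P(Chemical batch overheats) ≈ 0.7395.

0.7395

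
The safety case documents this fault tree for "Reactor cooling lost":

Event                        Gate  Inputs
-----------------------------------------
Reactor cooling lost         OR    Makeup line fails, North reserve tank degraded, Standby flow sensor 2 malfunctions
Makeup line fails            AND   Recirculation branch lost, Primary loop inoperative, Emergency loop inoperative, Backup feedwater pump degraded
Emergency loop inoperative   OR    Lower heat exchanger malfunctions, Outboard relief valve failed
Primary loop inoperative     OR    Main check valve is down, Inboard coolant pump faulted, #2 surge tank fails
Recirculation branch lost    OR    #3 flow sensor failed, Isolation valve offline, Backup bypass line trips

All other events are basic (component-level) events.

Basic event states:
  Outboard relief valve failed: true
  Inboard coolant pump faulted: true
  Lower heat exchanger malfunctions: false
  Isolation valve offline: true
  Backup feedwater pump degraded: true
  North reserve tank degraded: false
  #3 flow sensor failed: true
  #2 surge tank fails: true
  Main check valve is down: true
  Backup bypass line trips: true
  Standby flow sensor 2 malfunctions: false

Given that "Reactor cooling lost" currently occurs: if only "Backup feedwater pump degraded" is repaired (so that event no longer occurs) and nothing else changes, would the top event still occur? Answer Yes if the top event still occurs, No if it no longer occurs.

Counterfactual: set "Backup feedwater pump degraded" to not occurred.
Recirculation branch lost [OR]: #3 flow sensor failed=occurs, Isolation valve offline=occurs, Backup bypass line trips=occurs → at least one input occurs → occurs.
Primary loop inoperative [OR]: Main check valve is down=occurs, Inboard coolant pump faulted=occurs, #2 surge tank fails=occurs → at least one input occurs → occurs.
Emergency loop inoperative [OR]: Lower heat exchanger malfunctions=not, Outboard relief valve failed=occurs → at least one input occurs → occurs.
Makeup line fails [AND]: Recirculation branch lost=occurs, Primary loop inoperative=occurs, Emergency loop inoperative=occurs, Backup feedwater pump degraded=not → not all inputs occur → does not occur.
Reactor cooling lost [OR]: Makeup line fails=not, North reserve tank degraded=not, Standby flow sensor 2 malfunctions=not → no input occurs → does not occur.

No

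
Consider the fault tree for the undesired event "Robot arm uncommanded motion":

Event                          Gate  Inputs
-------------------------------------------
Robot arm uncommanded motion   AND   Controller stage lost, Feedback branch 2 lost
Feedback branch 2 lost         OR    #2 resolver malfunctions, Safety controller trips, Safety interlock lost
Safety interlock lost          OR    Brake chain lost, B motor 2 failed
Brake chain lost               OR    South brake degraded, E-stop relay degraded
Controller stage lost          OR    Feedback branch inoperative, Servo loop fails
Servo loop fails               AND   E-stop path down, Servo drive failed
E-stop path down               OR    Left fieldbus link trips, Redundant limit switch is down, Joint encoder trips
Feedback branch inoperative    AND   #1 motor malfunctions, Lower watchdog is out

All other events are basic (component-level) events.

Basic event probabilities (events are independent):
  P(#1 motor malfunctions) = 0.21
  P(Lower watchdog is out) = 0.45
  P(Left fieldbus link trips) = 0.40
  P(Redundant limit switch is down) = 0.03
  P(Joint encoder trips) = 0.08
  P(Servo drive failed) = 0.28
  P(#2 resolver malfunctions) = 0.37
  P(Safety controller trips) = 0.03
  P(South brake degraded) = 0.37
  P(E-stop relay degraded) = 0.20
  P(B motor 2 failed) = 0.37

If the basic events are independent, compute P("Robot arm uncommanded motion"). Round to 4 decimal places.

0.1711

P(Feedback branch inoperative) [AND] = 0.21 × 0.45 = 0.094500
P(E-stop path down) [OR] = 1 − (1−0.40) × (1−0.03) × (1−0.08) = 0.464560
P(Servo loop fails) [AND] = 0.464560 × 0.28 = 0.130077
P(Controller stage lost) [OR] = 1 − (1−0.094500) × (1−0.130077) = 0.212285
P(Brake chain lost) [OR] = 1 − (1−0.37) × (1−0.20) = 0.496000
P(Safety interlock lost) [OR] = 1 − (1−0.496000) × (1−0.37) = 0.682480
P(Feedback branch 2 lost) [OR] = 1 − (1−0.37) × (1−0.03) × (1−0.682480) = 0.805964
P(Robot arm uncommanded motion) [AND] = 0.212285 × 0.805964 = 0.171094
Rounded to 4 decimal places: P(Robot arm uncommanded motion) ≈ 0.1711.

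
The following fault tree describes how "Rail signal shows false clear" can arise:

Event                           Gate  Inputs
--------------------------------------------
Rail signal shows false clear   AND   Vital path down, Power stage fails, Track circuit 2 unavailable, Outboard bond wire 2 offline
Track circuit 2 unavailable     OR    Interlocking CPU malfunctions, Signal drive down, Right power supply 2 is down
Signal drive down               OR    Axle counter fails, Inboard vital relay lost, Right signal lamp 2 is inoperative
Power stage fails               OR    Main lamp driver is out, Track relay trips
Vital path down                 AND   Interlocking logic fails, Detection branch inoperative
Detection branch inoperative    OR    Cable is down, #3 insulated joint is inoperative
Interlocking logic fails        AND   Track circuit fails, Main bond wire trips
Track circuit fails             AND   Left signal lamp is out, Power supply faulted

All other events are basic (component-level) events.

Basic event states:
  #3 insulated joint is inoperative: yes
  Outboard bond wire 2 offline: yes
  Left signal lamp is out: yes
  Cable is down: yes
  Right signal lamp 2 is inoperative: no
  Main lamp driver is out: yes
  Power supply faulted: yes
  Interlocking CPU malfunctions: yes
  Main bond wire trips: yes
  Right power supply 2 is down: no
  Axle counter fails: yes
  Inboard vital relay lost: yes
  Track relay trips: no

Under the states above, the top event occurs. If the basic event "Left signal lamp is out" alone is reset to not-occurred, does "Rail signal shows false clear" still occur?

No

Counterfactual: set "Left signal lamp is out" to not occurred.
Track circuit fails [AND]: Left signal lamp is out=not, Power supply faulted=occurs → not all inputs occur → does not occur.
Interlocking logic fails [AND]: Track circuit fails=not, Main bond wire trips=occurs → not all inputs occur → does not occur.
Detection branch inoperative [OR]: Cable is down=occurs, #3 insulated joint is inoperative=occurs → at least one input occurs → occurs.
Vital path down [AND]: Interlocking logic fails=not, Detection branch inoperative=occurs → not all inputs occur → does not occur.
Power stage fails [OR]: Main lamp driver is out=occurs, Track relay trips=not → at least one input occurs → occurs.
Signal drive down [OR]: Axle counter fails=occurs, Inboard vital relay lost=occurs, Right signal lamp 2 is inoperative=not → at least one input occurs → occurs.
Track circuit 2 unavailable [OR]: Interlocking CPU malfunctions=occurs, Signal drive down=occurs, Right power supply 2 is down=not → at least one input occurs → occurs.
Rail signal shows false clear [AND]: Vital path down=not, Power stage fails=occurs, Track circuit 2 unavailable=occurs, Outboard bond wire 2 offline=occurs → not all inputs occur → does not occur.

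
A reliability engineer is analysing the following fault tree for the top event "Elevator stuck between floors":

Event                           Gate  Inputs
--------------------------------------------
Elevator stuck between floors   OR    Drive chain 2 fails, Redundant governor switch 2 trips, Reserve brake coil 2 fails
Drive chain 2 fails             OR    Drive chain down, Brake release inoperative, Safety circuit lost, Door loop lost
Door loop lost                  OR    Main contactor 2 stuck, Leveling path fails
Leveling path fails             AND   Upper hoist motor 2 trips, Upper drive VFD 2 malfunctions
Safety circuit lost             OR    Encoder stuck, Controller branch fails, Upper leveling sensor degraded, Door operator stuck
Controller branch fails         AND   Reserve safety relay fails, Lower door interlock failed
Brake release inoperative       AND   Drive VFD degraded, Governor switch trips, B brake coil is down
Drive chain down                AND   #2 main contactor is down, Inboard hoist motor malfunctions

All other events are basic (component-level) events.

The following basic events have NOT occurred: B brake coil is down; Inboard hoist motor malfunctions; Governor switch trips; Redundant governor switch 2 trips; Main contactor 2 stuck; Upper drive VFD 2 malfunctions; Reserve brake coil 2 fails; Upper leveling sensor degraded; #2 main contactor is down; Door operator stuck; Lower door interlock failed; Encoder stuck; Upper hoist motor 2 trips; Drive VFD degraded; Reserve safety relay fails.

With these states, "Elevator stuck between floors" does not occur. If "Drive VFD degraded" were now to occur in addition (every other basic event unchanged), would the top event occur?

No

Counterfactual: set "Drive VFD degraded" to occurred.
Drive chain down [AND]: #2 main contactor is down=not, Inboard hoist motor malfunctions=not → not all inputs occur → does not occur.
Brake release inoperative [AND]: Drive VFD degraded=occurs, Governor switch trips=not, B brake coil is down=not → not all inputs occur → does not occur.
Controller branch fails [AND]: Reserve safety relay fails=not, Lower door interlock failed=not → not all inputs occur → does not occur.
Safety circuit lost [OR]: Encoder stuck=not, Controller branch fails=not, Upper leveling sensor degraded=not, Door operator stuck=not → no input occurs → does not occur.
Leveling path fails [AND]: Upper hoist motor 2 trips=not, Upper drive VFD 2 malfunctions=not → not all inputs occur → does not occur.
Door loop lost [OR]: Main contactor 2 stuck=not, Leveling path fails=not → no input occurs → does not occur.
Drive chain 2 fails [OR]: Drive chain down=not, Brake release inoperative=not, Safety circuit lost=not, Door loop lost=not → no input occurs → does not occur.
Elevator stuck between floors [OR]: Drive chain 2 fails=not, Redundant governor switch 2 trips=not, Reserve brake coil 2 fails=not → no input occurs → does not occur.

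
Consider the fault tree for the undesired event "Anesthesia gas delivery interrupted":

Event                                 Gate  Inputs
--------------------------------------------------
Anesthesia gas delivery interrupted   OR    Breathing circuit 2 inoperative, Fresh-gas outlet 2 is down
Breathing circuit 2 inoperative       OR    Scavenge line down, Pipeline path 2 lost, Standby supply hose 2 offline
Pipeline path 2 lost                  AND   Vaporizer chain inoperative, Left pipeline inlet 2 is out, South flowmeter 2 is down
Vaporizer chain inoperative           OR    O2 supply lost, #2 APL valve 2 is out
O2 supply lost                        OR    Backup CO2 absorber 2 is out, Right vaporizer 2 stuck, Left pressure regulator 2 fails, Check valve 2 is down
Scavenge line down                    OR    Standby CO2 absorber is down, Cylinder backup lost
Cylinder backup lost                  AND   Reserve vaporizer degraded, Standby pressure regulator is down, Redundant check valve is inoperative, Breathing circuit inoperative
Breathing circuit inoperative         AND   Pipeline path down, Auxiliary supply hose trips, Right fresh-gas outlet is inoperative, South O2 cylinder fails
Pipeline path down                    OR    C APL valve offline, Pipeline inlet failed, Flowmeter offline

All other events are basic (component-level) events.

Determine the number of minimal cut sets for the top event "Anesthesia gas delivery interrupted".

Pipeline path down [OR]: union of children's cut sets → 3 cut set(s).
Breathing circuit inoperative [AND]: one cut set from each child combined → 3 × 1 × 1 × 1 = 3 cut set(s).
Cylinder backup lost [AND]: one cut set from each child combined → 1 × 1 × 1 × 3 = 3 cut set(s).
Scavenge line down [OR]: union of children's cut sets → 4 cut set(s).
O2 supply lost [OR]: union of children's cut sets → 4 cut set(s).
Vaporizer chain inoperative [OR]: union of children's cut sets → 5 cut set(s).
Pipeline path 2 lost [AND]: one cut set from each child combined → 5 × 1 × 1 = 5 cut set(s).
Breathing circuit 2 inoperative [OR]: union of children's cut sets → 10 cut set(s).
Anesthesia gas delivery interrupted [OR]: union of children's cut sets → 11 cut set(s).

11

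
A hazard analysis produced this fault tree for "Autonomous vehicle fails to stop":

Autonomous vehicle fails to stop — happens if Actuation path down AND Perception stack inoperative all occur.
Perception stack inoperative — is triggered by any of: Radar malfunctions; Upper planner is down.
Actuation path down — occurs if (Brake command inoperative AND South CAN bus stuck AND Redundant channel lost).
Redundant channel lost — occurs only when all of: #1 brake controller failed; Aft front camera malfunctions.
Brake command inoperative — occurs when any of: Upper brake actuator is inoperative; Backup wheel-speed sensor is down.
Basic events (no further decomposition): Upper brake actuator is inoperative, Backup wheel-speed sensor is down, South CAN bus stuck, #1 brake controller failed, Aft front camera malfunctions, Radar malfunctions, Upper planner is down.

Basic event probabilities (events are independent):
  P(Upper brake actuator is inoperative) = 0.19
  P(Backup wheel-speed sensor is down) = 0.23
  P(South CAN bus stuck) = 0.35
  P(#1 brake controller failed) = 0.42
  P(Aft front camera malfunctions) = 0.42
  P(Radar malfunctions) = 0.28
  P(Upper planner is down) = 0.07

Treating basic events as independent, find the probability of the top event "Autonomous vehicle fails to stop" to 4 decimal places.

0.0077

P(Brake command inoperative) [OR] = 1 − (1−0.19) × (1−0.23) = 0.376300
P(Redundant channel lost) [AND] = 0.42 × 0.42 = 0.176400
P(Actuation path down) [AND] = 0.376300 × 0.35 × 0.176400 = 0.023233
P(Perception stack inoperative) [OR] = 1 − (1−0.28) × (1−0.07) = 0.330400
P(Autonomous vehicle fails to stop) [AND] = 0.023233 × 0.330400 = 0.007676
Rounded to 4 decimal places: P(Autonomous vehicle fails to stop) ≈ 0.0077.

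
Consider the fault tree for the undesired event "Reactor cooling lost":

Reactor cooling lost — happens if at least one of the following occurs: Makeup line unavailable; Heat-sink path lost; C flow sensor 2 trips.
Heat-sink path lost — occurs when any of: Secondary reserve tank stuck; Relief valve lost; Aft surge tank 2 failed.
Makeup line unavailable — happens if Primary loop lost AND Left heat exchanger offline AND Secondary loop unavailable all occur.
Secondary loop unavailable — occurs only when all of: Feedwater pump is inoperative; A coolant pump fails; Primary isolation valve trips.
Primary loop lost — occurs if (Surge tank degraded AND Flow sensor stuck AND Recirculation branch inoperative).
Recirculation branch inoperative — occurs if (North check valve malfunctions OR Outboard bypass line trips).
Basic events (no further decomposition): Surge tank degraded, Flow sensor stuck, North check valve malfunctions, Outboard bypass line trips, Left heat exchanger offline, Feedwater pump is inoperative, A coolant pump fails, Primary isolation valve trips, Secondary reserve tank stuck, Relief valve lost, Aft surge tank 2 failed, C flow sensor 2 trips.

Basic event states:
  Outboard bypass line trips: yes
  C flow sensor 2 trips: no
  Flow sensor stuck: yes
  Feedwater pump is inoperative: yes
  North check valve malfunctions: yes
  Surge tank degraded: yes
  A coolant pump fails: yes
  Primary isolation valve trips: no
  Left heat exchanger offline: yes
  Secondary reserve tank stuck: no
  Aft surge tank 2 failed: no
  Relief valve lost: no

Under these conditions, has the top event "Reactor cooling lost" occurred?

Recirculation branch inoperative [OR]: North check valve malfunctions=occurs, Outboard bypass line trips=occurs → at least one input occurs → occurs.
Primary loop lost [AND]: Surge tank degraded=occurs, Flow sensor stuck=occurs, Recirculation branch inoperative=occurs → all inputs occur → occurs.
Secondary loop unavailable [AND]: Feedwater pump is inoperative=occurs, A coolant pump fails=occurs, Primary isolation valve trips=not → not all inputs occur → does not occur.
Makeup line unavailable [AND]: Primary loop lost=occurs, Left heat exchanger offline=occurs, Secondary loop unavailable=not → not all inputs occur → does not occur.
Heat-sink path lost [OR]: Secondary reserve tank stuck=not, Relief valve lost=not, Aft surge tank 2 failed=not → no input occurs → does not occur.
Reactor cooling lost [OR]: Makeup line unavailable=not, Heat-sink path lost=not, C flow sensor 2 trips=not → no input occurs → does not occur.

No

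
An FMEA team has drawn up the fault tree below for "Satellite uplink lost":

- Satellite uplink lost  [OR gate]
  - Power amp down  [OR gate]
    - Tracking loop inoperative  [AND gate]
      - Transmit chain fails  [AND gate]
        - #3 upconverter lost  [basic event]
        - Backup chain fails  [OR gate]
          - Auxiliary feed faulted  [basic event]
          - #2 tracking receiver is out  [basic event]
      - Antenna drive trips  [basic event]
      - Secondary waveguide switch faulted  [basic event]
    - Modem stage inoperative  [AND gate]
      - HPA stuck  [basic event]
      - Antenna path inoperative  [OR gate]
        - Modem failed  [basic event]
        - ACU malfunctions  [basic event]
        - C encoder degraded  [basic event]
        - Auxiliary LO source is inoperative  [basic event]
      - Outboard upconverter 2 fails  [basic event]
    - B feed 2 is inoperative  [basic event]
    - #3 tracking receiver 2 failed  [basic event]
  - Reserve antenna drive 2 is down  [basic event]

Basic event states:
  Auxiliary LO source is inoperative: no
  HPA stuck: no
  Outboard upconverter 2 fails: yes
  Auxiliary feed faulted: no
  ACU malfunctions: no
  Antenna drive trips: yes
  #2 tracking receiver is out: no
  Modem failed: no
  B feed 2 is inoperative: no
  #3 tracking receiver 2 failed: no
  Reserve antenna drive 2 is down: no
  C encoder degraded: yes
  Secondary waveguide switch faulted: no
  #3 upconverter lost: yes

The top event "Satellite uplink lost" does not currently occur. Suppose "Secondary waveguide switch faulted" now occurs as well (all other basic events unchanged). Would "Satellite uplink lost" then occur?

Counterfactual: set "Secondary waveguide switch faulted" to occurred.
Backup chain fails [OR]: Auxiliary feed faulted=not, #2 tracking receiver is out=not → no input occurs → does not occur.
Transmit chain fails [AND]: #3 upconverter lost=occurs, Backup chain fails=not → not all inputs occur → does not occur.
Tracking loop inoperative [AND]: Transmit chain fails=not, Antenna drive trips=occurs, Secondary waveguide switch faulted=occurs → not all inputs occur → does not occur.
Antenna path inoperative [OR]: Modem failed=not, ACU malfunctions=not, C encoder degraded=occurs, Auxiliary LO source is inoperative=not → at least one input occurs → occurs.
Modem stage inoperative [AND]: HPA stuck=not, Antenna path inoperative=occurs, Outboard upconverter 2 fails=occurs → not all inputs occur → does not occur.
Power amp down [OR]: Tracking loop inoperative=not, Modem stage inoperative=not, B feed 2 is inoperative=not, #3 tracking receiver 2 failed=not → no input occurs → does not occur.
Satellite uplink lost [OR]: Power amp down=not, Reserve antenna drive 2 is down=not → no input occurs → does not occur.

No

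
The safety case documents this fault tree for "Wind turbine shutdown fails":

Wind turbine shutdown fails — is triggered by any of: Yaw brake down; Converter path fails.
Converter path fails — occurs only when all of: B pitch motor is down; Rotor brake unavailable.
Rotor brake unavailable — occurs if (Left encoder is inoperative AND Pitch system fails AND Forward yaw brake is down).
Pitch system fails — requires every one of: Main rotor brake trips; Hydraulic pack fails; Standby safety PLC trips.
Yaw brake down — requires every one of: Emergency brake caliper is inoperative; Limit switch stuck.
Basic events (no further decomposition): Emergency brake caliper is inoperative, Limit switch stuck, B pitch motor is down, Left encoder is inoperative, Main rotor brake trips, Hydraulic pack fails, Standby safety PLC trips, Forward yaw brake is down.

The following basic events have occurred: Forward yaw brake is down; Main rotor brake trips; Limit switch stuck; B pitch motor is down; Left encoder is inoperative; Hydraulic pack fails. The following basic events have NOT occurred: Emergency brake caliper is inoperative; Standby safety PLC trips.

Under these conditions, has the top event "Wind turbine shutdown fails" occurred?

No

Yaw brake down [AND]: Emergency brake caliper is inoperative=not, Limit switch stuck=occurs → not all inputs occur → does not occur.
Pitch system fails [AND]: Main rotor brake trips=occurs, Hydraulic pack fails=occurs, Standby safety PLC trips=not → not all inputs occur → does not occur.
Rotor brake unavailable [AND]: Left encoder is inoperative=occurs, Pitch system fails=not, Forward yaw brake is down=occurs → not all inputs occur → does not occur.
Converter path fails [AND]: B pitch motor is down=occurs, Rotor brake unavailable=not → not all inputs occur → does not occur.
Wind turbine shutdown fails [OR]: Yaw brake down=not, Converter path fails=not → no input occurs → does not occur.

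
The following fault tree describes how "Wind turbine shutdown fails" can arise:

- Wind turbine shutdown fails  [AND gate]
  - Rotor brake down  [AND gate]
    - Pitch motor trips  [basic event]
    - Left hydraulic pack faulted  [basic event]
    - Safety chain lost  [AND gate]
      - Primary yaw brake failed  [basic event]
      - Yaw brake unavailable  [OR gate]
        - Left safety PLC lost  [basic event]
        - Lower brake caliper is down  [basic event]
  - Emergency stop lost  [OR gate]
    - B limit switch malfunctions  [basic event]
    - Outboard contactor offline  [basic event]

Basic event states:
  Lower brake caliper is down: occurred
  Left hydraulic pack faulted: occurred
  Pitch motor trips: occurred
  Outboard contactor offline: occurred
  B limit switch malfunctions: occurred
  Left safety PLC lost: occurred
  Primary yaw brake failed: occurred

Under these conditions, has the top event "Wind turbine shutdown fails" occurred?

Yes

Yaw brake unavailable [OR]: Left safety PLC lost=occurs, Lower brake caliper is down=occurs → at least one input occurs → occurs.
Safety chain lost [AND]: Primary yaw brake failed=occurs, Yaw brake unavailable=occurs → all inputs occur → occurs.
Rotor brake down [AND]: Pitch motor trips=occurs, Left hydraulic pack faulted=occurs, Safety chain lost=occurs → all inputs occur → occurs.
Emergency stop lost [OR]: B limit switch malfunctions=occurs, Outboard contactor offline=occurs → at least one input occurs → occurs.
Wind turbine shutdown fails [AND]: Rotor brake down=occurs, Emergency stop lost=occurs → all inputs occur → occurs.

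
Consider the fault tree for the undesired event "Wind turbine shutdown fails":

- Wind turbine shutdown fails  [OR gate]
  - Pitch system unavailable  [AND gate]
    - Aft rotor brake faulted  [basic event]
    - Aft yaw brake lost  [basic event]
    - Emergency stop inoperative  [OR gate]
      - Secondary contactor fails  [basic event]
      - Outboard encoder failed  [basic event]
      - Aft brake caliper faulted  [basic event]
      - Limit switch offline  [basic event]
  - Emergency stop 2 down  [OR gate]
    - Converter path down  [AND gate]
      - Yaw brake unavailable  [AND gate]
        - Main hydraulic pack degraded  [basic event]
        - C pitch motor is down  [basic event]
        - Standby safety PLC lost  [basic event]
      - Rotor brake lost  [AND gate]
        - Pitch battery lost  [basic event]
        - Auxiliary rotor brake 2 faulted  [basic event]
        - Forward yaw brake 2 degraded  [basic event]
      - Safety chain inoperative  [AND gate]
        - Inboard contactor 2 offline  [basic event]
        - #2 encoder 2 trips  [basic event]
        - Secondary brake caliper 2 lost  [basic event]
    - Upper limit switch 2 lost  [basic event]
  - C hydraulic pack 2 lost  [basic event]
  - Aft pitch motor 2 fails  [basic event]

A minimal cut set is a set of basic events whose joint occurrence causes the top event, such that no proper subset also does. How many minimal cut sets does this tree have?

Emergency stop inoperative [OR]: union of children's cut sets → 4 cut set(s).
Pitch system unavailable [AND]: one cut set from each child combined → 1 × 1 × 4 = 4 cut set(s).
Yaw brake unavailable [AND]: one cut set from each child combined → 1 × 1 × 1 = 1 cut set(s).
Rotor brake lost [AND]: one cut set from each child combined → 1 × 1 × 1 = 1 cut set(s).
Safety chain inoperative [AND]: one cut set from each child combined → 1 × 1 × 1 = 1 cut set(s).
Converter path down [AND]: one cut set from each child combined → 1 × 1 × 1 = 1 cut set(s).
Emergency stop 2 down [OR]: union of children's cut sets → 2 cut set(s).
Wind turbine shutdown fails [OR]: union of children's cut sets → 8 cut set(s).
Minimal cut sets: {Aft rotor brake faulted, Aft yaw brake lost, Secondary contactor fails}; {Aft rotor brake faulted, Aft yaw brake lost, Outboard encoder failed}; {Aft brake caliper faulted, Aft rotor brake faulted, Aft yaw brake lost}; {Aft rotor brake faulted, Aft yaw brake lost, Limit switch offline}; {#2 encoder 2 trips, Auxiliary rotor brake 2 faulted, C pitch motor is down, Forward yaw brake 2 degraded, Inboard contactor 2 offline, Main hydraulic pack degraded, Pitch battery lost, Secondary brake caliper 2 lost, Standby safety PLC lost}; {Upper limit switch 2 lost}; {C hydraulic pack 2 lost}; {Aft pitch motor 2 fails}.

8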